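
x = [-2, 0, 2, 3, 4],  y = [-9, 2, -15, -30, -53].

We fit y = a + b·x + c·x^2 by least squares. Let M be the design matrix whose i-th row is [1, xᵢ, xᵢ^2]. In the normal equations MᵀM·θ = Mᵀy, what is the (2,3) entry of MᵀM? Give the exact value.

91

Row 2 ↔ basis x, column 3 ↔ basis x^2, so (MᵀM)_{2,3} = Σᵢ (x)·(x^2) = (-2)·(4) + (0)·(0) + (2)·(4) + (3)·(9) + (4)·(16) = 91.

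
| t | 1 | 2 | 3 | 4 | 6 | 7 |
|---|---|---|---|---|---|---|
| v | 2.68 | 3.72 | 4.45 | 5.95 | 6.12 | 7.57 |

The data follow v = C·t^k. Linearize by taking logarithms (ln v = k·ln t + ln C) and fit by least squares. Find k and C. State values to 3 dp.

Let Y = ln v. Fitting Y = k·ln t + ln C by least squares:
Σln t = 6.9157, Σ(ln t)² = 10.6062, Σln v = 9.4116, Σln t·ln v = 12.2078.
Normal system: [[10.6062, 6.9157]; [6.9157, 6]]·[k, ln C]ᵀ = [12.2078, 9.4116]ᵀ.
Solving (det = 15.8099): k = 0.51607, ln C = 0.97377, so C = exp(0.97377) = 2.64791.

k = 0.516, C = 2.648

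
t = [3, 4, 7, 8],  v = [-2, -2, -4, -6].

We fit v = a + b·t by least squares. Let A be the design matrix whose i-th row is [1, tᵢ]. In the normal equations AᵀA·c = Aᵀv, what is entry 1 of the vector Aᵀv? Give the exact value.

-14

Entry 1 ↔ basis 1, so (Aᵀv)_{1} = Σᵢ vᵢ = (1)·(-2) + (1)·(-2) + (1)·(-4) + (1)·(-6) = -14.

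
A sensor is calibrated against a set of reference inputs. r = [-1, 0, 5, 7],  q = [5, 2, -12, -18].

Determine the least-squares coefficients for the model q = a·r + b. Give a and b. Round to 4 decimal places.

Normal-equation sums: Σr·r = 75, Σr = 11, Σ1 = 4.
Right-hand side: Σr·q = -191, Σq = -23.
XᵀX·[a, b]ᵀ = Xᵀq becomes [[75, 11]; [11, 4]]·[a, b]ᵀ = [-191, -23]ᵀ.
Eliminating b: 4·(row 1) − 11·(row 2) gives 179·a = 4·(-191) − 11·(-23) = -511, so a = -511/179.
Then b = ((-23) − 11·(-511/179))/4 = 376/179.

a = -2.8547, b = 2.1006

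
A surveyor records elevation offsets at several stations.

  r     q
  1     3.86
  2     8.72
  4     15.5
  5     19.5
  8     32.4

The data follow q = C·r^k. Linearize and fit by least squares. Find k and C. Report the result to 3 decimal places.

k = 0.998, C = 4.015

Taking logs, ln q = k·ln r + ln C, so regress ln q on ln r.
Σln r = 5.7683, Σ(ln r)² = 9.3166, Σln q = 12.7057, Σln r·ln q = 17.3140.
Equations: 9.3166·k + 5.7683·ln C = 17.3140;  5.7683·k + 5·ln C = 12.7057.
Δ = 9.3166·5 − (5.7683)² = 13.3096; k = (17.3140·5 − 5.7683·12.7057)/13.3096 = 0.99774, ln C = (9.3166·12.7057 − 5.7683·17.3140)/13.3096 = 1.39008, so C = exp(1.39008) = 4.01517.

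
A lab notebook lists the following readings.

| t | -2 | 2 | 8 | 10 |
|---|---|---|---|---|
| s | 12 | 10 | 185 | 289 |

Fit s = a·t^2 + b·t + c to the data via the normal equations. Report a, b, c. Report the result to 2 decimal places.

With design matrix A, AᵀA = [[14128, 1512, 172]; [1512, 172, 18]; [172, 18, 4]] and Aᵀs = [40828, 4366, 496]ᵀ.
Solving the 3×3 system (Gaussian elimination) gives a = 8317/2832, b = -173/472, c = -112/177.

a = 2.94, b = -0.37, c = -0.63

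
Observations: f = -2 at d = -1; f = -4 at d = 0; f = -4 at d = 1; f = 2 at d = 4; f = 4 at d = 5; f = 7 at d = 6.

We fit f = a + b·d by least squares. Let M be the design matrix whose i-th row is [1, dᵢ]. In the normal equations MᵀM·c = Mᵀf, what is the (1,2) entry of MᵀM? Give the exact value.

Row 1 ↔ basis 1, column 2 ↔ basis d, so (MᵀM)_{1,2} = Σᵢ d = (1)·(-1) + (1)·(0) + (1)·(1) + (1)·(4) + (1)·(5) + (1)·(6) = 15.

15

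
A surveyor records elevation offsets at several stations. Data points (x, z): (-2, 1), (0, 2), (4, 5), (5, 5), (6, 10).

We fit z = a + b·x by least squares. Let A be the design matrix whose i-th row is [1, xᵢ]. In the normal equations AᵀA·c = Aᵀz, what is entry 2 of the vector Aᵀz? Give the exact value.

Entry 2 ↔ basis x, so (Aᵀz)_{2} = Σᵢ (x)·zᵢ = (-2)·(1) + (0)·(2) + (4)·(5) + (5)·(5) + (6)·(10) = 103.

103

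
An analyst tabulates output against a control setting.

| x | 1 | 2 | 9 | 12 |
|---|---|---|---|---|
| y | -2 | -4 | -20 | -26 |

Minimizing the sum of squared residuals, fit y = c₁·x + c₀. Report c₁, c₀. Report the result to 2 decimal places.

With design matrix M, MᵀM = [[230, 24]; [24, 4]] and Mᵀy = [-502, -52]ᵀ.
Eliminating c₀: 4·(row 1) − 24·(row 2) gives 344·c₁ = 4·(-502) − 24·(-52) = -760, so c₁ = -95/43.
Then c₀ = ((-52) − 24·(-95/43))/4 = 11/43.

c₁ = -2.21, c₀ = 0.26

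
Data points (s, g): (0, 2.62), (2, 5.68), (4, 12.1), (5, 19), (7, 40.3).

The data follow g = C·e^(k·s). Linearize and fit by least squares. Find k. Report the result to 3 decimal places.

k = 0.392

Let Y = ln g. Fitting Y = k·s + ln C by least squares:
Σs = 18.0000, Σ(s)² = 94.0000, Σln g = 11.8341, Σs·ln g = 54.0434.
Normal system: [[94.0000, 18.0000]; [18.0000, 5]]·[k, ln C]ᵀ = [54.0434, 11.8341]ᵀ.
Δ = 94.0000·5 − (18.0000)² = 146.0000; k = (54.0434·5 − 18.0000·11.8341)/146.0000 = 0.39180, ln C = (94.0000·11.8341 − 18.0000·54.0434)/146.0000 = 0.95635.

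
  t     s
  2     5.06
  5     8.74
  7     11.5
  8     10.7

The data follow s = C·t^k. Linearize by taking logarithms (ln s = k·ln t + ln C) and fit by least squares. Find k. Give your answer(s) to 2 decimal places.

Linearized form: ln s = k·ln t + ln C. From the 4 transformed points,
Over the data: Σln t = 6.3279, Σ(ln t)² = 11.1814, Σln s = 8.6019, Σln t·ln s = 14.2943.
Normal system: [[11.1814, 6.3279]; [6.3279, 4]]·[k, ln C]ᵀ = [14.2943, 8.6019]ᵀ.
Solving (det = 4.6828): k = 0.58625, ln C = 1.22303.

k = 0.59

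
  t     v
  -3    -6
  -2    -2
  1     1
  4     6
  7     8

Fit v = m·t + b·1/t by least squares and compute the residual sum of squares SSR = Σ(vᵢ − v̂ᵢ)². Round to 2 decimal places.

SSR = 6.70

Setting ∂/∂m … = 0 gives: 79·m + 5·b = 103;  5·m + (10189/7056)·b = 93/14.
Eliminating b: (10189/7056)·(row 1) − 5·(row 2) gives (628531/7056)·m = (10189/7056)·103 − 5·(93/14) = 815107/7056, so m = 815107/628531.
Then b = ((93/14) − 5·(815107/628531))/(10189/7056) = 69048/628531.
Residuals: -1302849/628531, 407676/628531, -255624/628531, 493496/628531, -687365/628531; SSR = 4208174/628531.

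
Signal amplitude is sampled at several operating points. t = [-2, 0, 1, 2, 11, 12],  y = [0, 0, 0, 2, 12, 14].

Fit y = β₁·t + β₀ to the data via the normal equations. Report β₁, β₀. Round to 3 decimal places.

β₁ = 1.079, β₀ = 0.352

Forming XᵀX = [[274, 24]; [24, 6]] and Xᵀy = [304, 28]ᵀ gives XᵀX·[β₁, β₀]ᵀ = Xᵀy.
det = 274·6 − 24² = 1068.
β₁ = (304·6 − 24·28)/1068 = 96/89; β₀ = (274·28 − 24·304)/1068 = 94/267.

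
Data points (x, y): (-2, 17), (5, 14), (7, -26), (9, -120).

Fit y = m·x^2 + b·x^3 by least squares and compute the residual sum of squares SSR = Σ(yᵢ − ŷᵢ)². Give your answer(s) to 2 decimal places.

SSR = 6.88

Compute the Gram sums: Σx^2·x^2 = 9603, Σx^2·x^3 = 78949, Σx^3·x^3 = 664779.
Moment sums: Σx^2·y = -10576, Σx^3·y = -94784.
Determinant 9603·664779 − 78949² = 150928136.
m = ((-10576)·664779 − 78949·(-94784))/150928136 = 56549914/18866017; b = (9603·(-94784) − 78949·(-10576))/150928136 = -9405766/18866017.
Residuals: 19276505/18866017, 26097138/18866017, -35284490/18866017, 12338340/18866017; SSR = 129856457/18866017.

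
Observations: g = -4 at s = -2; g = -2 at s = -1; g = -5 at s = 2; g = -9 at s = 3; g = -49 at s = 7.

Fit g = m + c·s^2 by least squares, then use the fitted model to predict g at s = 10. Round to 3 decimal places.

The normal equations are: 5·m + 67·c = -69;  67·m + 2515·c = -2520.
(Σ1 = 5, Σs^2 = 67, Σs^2·s^2 = 2515, Σg = -69, Σs^2·g = -2520.)
Eliminating c: 2515·(row 1) − 67·(row 2) gives 8086·m = 2515·(-69) − 67·(-2520) = -4695, so m = -4695/8086.
Then c = ((-2520) − 67·(-4695/8086))/2515 = -7977/8086.
At s = 10: ĝ = (-4695/8086)·(1) + (-7977/8086)·(100) = -802395/8086.

ĝ = -99.233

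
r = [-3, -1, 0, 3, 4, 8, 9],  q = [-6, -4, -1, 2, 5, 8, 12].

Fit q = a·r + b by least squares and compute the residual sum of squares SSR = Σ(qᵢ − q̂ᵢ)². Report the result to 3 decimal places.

With design matrix X, XᵀX = [[180, 20]; [20, 7]] and Xᵀq = [220, 16]ᵀ.
Eliminating b: 7·(row 1) − 20·(row 2) gives 860·a = 7·220 − 20·16 = 1220, so a = 61/43.
Then b = (16 − 20·(61/43))/7 = -76/43.
Residuals: 1/43, -35/43, 33/43, -21/43, 47/43, -68/43, 1; SSR = 266/43.

SSR = 6.186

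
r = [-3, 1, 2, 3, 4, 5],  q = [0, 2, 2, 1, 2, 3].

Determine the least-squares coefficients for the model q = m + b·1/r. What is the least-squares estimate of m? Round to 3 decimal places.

m = 1.258

The normal equations are: 6·m + (39/20)·b = 10;  (39/20)·m + (5669/3600)·b = 133/30.
Eliminating b: (5669/3600)·(row 1) − (39/20)·(row 2) gives (271/48)·m = (5669/3600)·10 − (39/20)·(133/30) = 1598/225, so m = 25568/20325.
Then b = ((133/30) − (39/20)·(25568/20325))/(5669/3600) = 1704/1355.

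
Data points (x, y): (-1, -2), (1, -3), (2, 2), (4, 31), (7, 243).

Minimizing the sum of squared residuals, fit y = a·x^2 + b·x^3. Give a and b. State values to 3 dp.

From the data, Σx^2·x^2 = 2675, Σx^2·x^3 = 17863, Σx^3·x^3 = 121811.
And Σx^2·y = 12406, Σx^3·y = 85348.
Eliminating b: 121811·(row 1) − 17863·(row 2) gives 6757656·a = 121811·12406 − 17863·85348 = -13384058, so a = -6692029/3378828.
Then b = (85348 − 17863·(-6692029/3378828))/121811 = 3348761/3378828.

a = -1.981, b = 0.991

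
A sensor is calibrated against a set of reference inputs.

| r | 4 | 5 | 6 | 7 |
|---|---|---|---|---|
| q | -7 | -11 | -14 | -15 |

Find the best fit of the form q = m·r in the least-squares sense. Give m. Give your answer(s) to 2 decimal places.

m = -2.16

Normal-equation sums: Σr·r = 126.
And Σr·q = -272.
XᵀX·[m]ᵀ = Xᵀq becomes [[126]]·[m]ᵀ = [-272]ᵀ.
Hence m = -272 / 126 ≈ -2.15873.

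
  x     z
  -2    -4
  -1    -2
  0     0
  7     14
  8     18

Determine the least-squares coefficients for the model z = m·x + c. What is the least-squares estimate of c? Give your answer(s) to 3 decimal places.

c = 0.099

Compute the Gram sums: Σx·x = 118, Σx = 12, Σ1 = 5.
Right-hand side: Σx·z = 252, Σz = 26.
Normal equations: [[118, 12]; [12, 5]]·[m, c]ᵀ = [252, 26]ᵀ.
det = 118·5 − 12² = 446.
m = (252·5 − 12·26)/446 = 474/223; c = (118·26 − 12·252)/446 = 22/223.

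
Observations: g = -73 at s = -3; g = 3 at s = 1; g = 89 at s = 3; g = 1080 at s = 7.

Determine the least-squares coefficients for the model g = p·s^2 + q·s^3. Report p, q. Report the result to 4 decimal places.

Normal-equation sums: Σs^2·s^2 = 2564, Σs^2·s^3 = 16808, Σs^3·s^3 = 119108.
Moment sums: Σs^2·g = 53067, Σs^3·g = 374817.
AᵀA·[p, q]ᵀ = Aᵀg becomes [[2564, 16808]; [16808, 119108]]·[p, q]ᵀ = [53067, 374817]ᵀ.
Δ = 2564·119108 − 16808² = 22884048.
p = (53067·119108 − 16808·374817)/22884048 = 52475/57788; q = (2564·374817 − 16808·53067)/22884048 = 1918907/635668.

p = 0.9081, q = 3.0187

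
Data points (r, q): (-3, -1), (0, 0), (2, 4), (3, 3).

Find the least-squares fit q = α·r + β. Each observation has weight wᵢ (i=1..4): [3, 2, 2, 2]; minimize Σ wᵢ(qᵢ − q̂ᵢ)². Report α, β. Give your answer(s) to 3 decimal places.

α = 0.790, β = 1.134

Sums needed: Σwᵢ·r·r = 53, Σwᵢ·r = 1, Σwᵢ·1 = 9.
Moment sums: Σwᵢ·r·q = 43, Σwᵢ·q = 11.
Determinant 53·9 − 1² = 476.
α = (43·9 − 1·11)/476 = 94/119; β = (53·11 − 1·43)/476 = 135/119.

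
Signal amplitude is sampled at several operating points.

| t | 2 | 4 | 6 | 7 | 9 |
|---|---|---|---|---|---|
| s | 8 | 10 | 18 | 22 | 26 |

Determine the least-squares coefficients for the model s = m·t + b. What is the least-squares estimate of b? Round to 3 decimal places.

b = 1.151

AᵀA·[m, b]ᵀ = Aᵀs reads: 186·m + 28·b = 552;  28·m + 5·b = 84.
(Σt·t = 186, Σt = 28, Σ1 = 5, Σt·s = 552, Σs = 84.)
Eliminating b: 5·(row 1) − 28·(row 2) gives 146·m = 5·552 − 28·84 = 408, so m = 204/73.
Then b = (84 − 28·(204/73))/5 = 84/73.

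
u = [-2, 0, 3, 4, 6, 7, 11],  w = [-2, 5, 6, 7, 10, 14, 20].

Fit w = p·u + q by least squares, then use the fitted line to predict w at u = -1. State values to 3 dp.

ŵ = 0.537

Sums needed: Σu·u = 235, Σu = 29, Σ1 = 7.
For Aᵀw: Σu·w = 428, Σw = 60.
det = 235·7 − 29² = 804.
p = (428·7 − 29·60)/804 = 314/201; q = (235·60 − 29·428)/804 = 422/201.
At u = -1: ŵ = (314/201)·(-1) + (422/201)·(1) = 36/67.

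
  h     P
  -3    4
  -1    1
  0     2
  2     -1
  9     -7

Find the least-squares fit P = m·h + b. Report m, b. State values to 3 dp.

m = -0.899, b = 1.059

MᵀM·[m, b]ᵀ = MᵀP reads: 95·m + 7·b = -78;  7·m + 5·b = -1.
(Σh·h = 95, Σh = 7, Σ1 = 5, Σh·P = -78, ΣP = -1.)
Eliminating b: 5·(row 1) − 7·(row 2) gives 426·m = 5·(-78) − 7·(-1) = -383, so m = -383/426.
Then b = ((-1) − 7·(-383/426))/5 = 451/426.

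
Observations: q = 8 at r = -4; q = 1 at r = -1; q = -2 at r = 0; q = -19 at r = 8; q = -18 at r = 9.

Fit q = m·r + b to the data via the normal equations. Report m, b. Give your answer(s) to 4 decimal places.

From the data, Σr·r = 162, Σr = 12, Σ1 = 5.
And Σr·q = -347, Σq = -30.
So MᵀM·[m, b]ᵀ = Mᵀq: [[162, 12]; [12, 5]]·[m, b]ᵀ = [-347, -30]ᵀ.
Determinant 162·5 − 12² = 666.
m = ((-347)·5 − 12·(-30))/666 = -1375/666; b = (162·(-30) − 12·(-347))/666 = -116/111.

m = -2.0646, b = -1.0450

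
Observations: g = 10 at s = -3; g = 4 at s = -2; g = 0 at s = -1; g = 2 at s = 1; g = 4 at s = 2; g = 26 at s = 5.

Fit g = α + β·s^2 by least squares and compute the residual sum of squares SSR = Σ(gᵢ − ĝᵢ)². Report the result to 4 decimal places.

SSR = 2.4377

Sums needed: Σ1 = 6, Σs^2 = 44, Σs^2·s^2 = 740.
Moment sums: Σg = 46, Σs^2·g = 774.
Eliminating β: 740·(row 1) − 44·(row 2) gives 2504·α = 740·46 − 44·774 = -16, so α = -2/313.
Then β = (774 − 44·(-2/313))/740 = 655/626.
Residuals: 369/626, -56/313, -651/626, 601/626, -56/313, -95/626; SSR = 763/313.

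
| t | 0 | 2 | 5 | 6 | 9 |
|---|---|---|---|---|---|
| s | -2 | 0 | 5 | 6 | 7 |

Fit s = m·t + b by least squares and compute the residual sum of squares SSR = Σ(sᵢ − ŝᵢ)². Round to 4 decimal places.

Forming AᵀA = [[146, 22]; [22, 5]] and Aᵀs = [124, 16]ᵀ gives AᵀA·[m, b]ᵀ = Aᵀs.
det = 146·5 − 22² = 246.
m = (124·5 − 22·16)/246 = 134/123; b = (146·16 − 22·124)/246 = -196/123.
Residuals: -50/123, -24/41, 47/41, 130/123, -149/123; SSR = 542/123.

SSR = 4.4065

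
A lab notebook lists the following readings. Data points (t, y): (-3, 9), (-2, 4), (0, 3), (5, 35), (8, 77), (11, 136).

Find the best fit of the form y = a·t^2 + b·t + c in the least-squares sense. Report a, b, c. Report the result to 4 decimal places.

Entries of AᵀA: Σt^2·t^2 = 19459, Σt^2·t = 1933, Σt^2 = 223, Σt·t = 223, Σt = 19, Σ1 = 6.
For Aᵀy: Σt^2·y = 22356, Σt·y = 2252, Σy = 264.
AᵀA·[a, b, c]ᵀ = Aᵀy becomes [[19459, 1933, 223]; [1933, 223, 19]; [223, 19, 6]]·[a, b, c]ᵀ = [22356, 2252, 264]ᵀ.
Inverting the 3×3 Gram matrix, [a, b, c]ᵀ = [229039/235398, 321377/235398, 137867/39233]ᵀ.

a = 0.9730, b = 1.3652, c = 3.5141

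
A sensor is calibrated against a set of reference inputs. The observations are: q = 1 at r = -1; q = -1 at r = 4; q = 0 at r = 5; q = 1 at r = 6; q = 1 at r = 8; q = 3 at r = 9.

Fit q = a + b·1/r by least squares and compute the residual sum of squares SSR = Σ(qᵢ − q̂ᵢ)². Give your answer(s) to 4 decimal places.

SSR = 8.6148

With design matrix X, XᵀX = [[6, -53/360]; [-53/360, 150109/129600]] and Xᵀq = [5, -5/8]ᵀ.
det = 6·(150109/129600) − (-53/360)² = 179569/25920.
a = (5·(150109/129600) − (-53/360)·(-5/8))/(179569/25920) = 147724/179569; b = (6·(-5/8) − (-53/360)·5)/(179569/25920) = -78120/179569.
Residuals: -46275/179569, -307763/179569, -132100/179569, 44865/179569, 2190/9451, 399663/179569; SSR = 1546952/179569.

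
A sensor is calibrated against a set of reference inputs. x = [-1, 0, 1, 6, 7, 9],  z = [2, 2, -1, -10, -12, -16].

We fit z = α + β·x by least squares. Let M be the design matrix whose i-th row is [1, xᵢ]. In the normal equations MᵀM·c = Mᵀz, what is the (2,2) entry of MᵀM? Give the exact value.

168

Row 2 ↔ basis x, column 2 ↔ basis x, so (MᵀM)_{2,2} = Σᵢ (x)·(x) = (-1)·(-1) + (0)·(0) + (1)·(1) + (6)·(6) + (7)·(7) + (9)·(9) = 168.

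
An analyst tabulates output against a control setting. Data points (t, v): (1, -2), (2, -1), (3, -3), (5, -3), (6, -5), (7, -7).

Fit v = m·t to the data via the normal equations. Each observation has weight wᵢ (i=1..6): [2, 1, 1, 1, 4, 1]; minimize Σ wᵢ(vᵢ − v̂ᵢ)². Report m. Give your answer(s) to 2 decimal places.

Compute the Gram sums: Σwᵢ·t·t = 233.
And Σwᵢ·t·v = -199.
So MᵀWM·[m]ᵀ = MᵀWv: [[233]]·[m]ᵀ = [-199]ᵀ.
m = (-199)/233 = -0.854077.

m = -0.85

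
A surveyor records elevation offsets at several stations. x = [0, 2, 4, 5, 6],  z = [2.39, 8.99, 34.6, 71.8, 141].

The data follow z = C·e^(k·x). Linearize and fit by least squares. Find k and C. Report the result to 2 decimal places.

k = 0.68, C = 2.34

Taking logs, ln z = k·x + ln C, so regress ln z on x.
Σx = 17.0000, Σ(x)² = 81.0000, Σln z = 15.8339, Σx·ln z = 69.6296.
Equations: 81.0000·k + 17.0000·ln C = 69.6296;  17.0000·k + 5·ln C = 15.8339.
Solving (det = 116.0000): k = 0.68079, ln C = 0.85209, so C = exp(0.85209) = 2.34455.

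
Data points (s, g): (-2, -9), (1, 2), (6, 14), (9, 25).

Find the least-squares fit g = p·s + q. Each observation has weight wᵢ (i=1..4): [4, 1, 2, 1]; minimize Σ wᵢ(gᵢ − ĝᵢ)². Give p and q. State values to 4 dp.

p = 2.9811, q = -2.8419

Setting ∂/∂p … = 0 gives: 170·p + 14·q = 467;  14·p + 8·q = 19.
(Σwᵢ·s·s = 170, Σwᵢ·s = 14, Σwᵢ·1 = 8, Σwᵢ·s·g = 467, Σwᵢ·g = 19.)
det = 170·8 − 14² = 1164.
p = (467·8 − 14·19)/1164 = 1735/582; q = (170·19 − 14·467)/1164 = -827/291.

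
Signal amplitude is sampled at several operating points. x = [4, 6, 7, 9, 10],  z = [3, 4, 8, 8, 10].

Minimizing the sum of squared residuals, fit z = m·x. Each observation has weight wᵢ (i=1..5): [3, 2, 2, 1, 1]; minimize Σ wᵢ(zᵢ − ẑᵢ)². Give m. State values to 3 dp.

m = 0.922

Normal-equation sums: Σwᵢ·x·x = 399.
Right-hand side: Σwᵢ·x·z = 368.
So AᵀWA·[m]ᵀ = AᵀWz: [[399]]·[m]ᵀ = [368]ᵀ.
m = 368/399 = 0.922306.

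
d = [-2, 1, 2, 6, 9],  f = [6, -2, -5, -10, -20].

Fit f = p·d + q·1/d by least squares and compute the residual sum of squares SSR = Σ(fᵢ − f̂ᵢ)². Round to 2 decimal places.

The normal system MᵀM·[p, q]ᵀ = Mᵀf is [[126, 5]; [5, 499/324]]·[p, q]ᵀ = [-264, -205/18]ᵀ.
det = 126·(499/324) − 5² = 3043/18.
p = ((-264)·(499/324) − 5·(-205/18))/(3043/18) = -18881/9129; q = (126·(-205/18) − 5·(-264))/(3043/18) = -2070/3043.
Residuals: 13907/9129, 6833/9129, -4778/9129, 7677/3043, -3987/3043; SSR = 34192/3043.

SSR = 11.24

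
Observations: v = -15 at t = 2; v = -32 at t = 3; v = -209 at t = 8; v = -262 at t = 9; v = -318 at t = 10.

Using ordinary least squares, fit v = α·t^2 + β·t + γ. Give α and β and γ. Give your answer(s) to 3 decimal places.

α = -2.795, β = -4.497, γ = 5.806

From the data, Σt^2·t^2 = 20754, Σt^2·t = 2276, Σt^2 = 258, Σt·t = 258, Σt = 32, Σ1 = 5.
Right-hand side: Σt^2·v = -66746, Σt·v = -7336, Σv = -836.
AᵀA·[α, β, γ]ᵀ = Aᵀv becomes [[20754, 2276, 258]; [2276, 258, 32]; [258, 32, 5]]·[α, β, γ]ᵀ = [-66746, -7336, -836]ᵀ.
Solving the 3×3 system (Gaussian elimination) gives α = -19205/6871, β = -30898/6871, γ = 39894/6871.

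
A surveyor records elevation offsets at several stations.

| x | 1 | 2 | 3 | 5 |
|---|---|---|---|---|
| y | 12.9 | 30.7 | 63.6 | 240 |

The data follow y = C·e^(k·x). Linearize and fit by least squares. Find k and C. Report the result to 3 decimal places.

Linearized form: ln y = k·x + ln C. From the 4 transformed points,
Σx = 11.0000, Σ(x)² = 39.0000, Σln y = 15.6147, Σx·ln y = 49.2668.
Equations: 39.0000·k + 11.0000·ln C = 49.2668;  11.0000·k + 4·ln C = 15.6147.
Slope k = (n·Σx·ln y − Σx·Σln y)/(n·Σ(x)² − (Σx)²) = (4·49.2668 − 11.0000·15.6147)/35.0000 = 0.72300; ln C = (Σln y − k·Σx)/n = 1.91544, so C = exp(1.91544) = 6.78990.

k = 0.723, C = 6.790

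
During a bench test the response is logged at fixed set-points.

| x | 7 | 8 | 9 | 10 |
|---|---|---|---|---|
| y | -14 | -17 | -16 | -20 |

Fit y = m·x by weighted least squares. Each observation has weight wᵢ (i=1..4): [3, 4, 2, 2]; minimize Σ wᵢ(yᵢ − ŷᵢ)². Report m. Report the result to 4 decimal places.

m = -1.9948

AᵀWA·[m]ᵀ = AᵀWy reads: 765·m = -1526.
Hence m = -1526 / 765 ≈ -1.99477.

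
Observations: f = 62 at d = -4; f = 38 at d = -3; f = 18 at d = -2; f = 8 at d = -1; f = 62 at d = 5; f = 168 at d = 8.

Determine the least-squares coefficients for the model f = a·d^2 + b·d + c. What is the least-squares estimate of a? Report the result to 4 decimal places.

a = 2.9793

Forming MᵀM = [[5075, 537, 119]; [537, 119, 3]; [119, 3, 6]] and Mᵀf = [13716, 1248, 356]ᵀ gives MᵀM·[a, b, c]ᵀ = Mᵀf.
Solving the 3×3 system (Gaussian elimination) gives a = 81323/27296, b = -81915/27296, c = 23807/13648.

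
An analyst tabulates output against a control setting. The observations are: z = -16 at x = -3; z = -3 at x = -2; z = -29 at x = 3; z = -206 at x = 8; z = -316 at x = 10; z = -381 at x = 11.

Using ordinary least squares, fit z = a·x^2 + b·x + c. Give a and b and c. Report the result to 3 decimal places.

a = -2.973, b = -2.327, c = 4.076

From the data, Σx^2·x^2 = 28915, Σx^2·x = 2835, Σx^2 = 307, Σx·x = 307, Σx = 27, Σ1 = 6.
Moment sums: Σx^2·z = -91302, Σx·z = -9032, Σz = -951.
Row-reducing yields a = -29775/10016, b = -23305/10016, c = 5103/1252.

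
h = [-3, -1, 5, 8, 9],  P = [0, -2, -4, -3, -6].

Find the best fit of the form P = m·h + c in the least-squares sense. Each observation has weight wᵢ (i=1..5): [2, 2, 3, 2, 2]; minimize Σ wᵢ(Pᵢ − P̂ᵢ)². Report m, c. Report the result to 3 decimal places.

m = -0.367, c = -1.722

Setting ∂/∂m … = 0 gives: 385·m + 41·c = -212;  41·m + 11·c = -34.
Determinant 385·11 − 41² = 2554.
m = ((-212)·11 − 41·(-34))/2554 = -469/1277; c = (385·(-34) − 41·(-212))/2554 = -2199/1277.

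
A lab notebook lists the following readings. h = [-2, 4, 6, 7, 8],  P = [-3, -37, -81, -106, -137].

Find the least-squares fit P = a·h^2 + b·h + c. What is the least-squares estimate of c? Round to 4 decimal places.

c = 0.7690

The normal system XᵀX·[a, b, c]ᵀ = XᵀP is [[8065, 1127, 169]; [1127, 169, 23]; [169, 23, 5]]·[a, b, c]ᵀ = [-17482, -2466, -364]ᵀ.
Solving the 3×3 system (Gaussian elimination) gives a = -2257/1182, b = -1160/591, c = 303/394.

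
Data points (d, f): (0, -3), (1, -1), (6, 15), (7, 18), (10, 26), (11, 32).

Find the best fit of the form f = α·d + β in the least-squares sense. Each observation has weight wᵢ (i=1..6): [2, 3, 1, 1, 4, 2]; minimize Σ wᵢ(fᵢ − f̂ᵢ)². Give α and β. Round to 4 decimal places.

α = 3.0725, β = -3.6659

Sums needed: Σwᵢ·d·d = 730, Σwᵢ·d = 78, Σwᵢ·1 = 13.
Moment sums: Σwᵢ·d·f = 1957, Σwᵢ·f = 192.
So AᵀWA·[α, β]ᵀ = AᵀWf: [[730, 78]; [78, 13]]·[α, β]ᵀ = [1957, 192]ᵀ.
Δ = 730·13 − 78² = 3406.
α = (1957·13 − 78·192)/3406 = 805/262; β = (730·192 − 78·1957)/3406 = -6243/1703.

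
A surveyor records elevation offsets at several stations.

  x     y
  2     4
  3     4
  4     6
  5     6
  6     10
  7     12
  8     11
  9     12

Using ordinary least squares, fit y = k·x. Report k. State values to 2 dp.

k = 1.46

Sums needed: Σx·x = 284.
Moment sums: Σx·y = 414.
MᵀM·[k]ᵀ = Mᵀy becomes [[284]]·[k]ᵀ = [414]ᵀ.
k = 414/284 = 1.45775.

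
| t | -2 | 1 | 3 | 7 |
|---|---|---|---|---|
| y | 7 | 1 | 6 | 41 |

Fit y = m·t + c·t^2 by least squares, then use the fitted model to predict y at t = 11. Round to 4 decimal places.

ŷ = 108.8995

Normal-equation sums: Σt·t = 63, Σt·t^2 = 363, Σt^2·t^2 = 2499.
And Σt·y = 292, Σt^2·y = 2092.
MᵀM·[m, c]ᵀ = Mᵀy becomes [[63, 363]; [363, 2499]]·[m, c]ᵀ = [292, 2092]ᵀ.
det = 63·2499 − 363² = 25668.
m = (292·2499 − 363·2092)/25668 = -2474/2139; c = (63·2092 − 363·292)/25668 = 2150/2139.
At t = 11: ŷ = (-2474/2139)·(11) + (2150/2139)·(121) = 232936/2139.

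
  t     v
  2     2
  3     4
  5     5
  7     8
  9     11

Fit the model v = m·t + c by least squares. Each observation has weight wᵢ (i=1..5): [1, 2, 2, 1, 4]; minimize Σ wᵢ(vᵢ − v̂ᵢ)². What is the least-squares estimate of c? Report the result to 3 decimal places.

c = -0.398

Entries of MᵀWM: Σwᵢ·t·t = 445, Σwᵢ·t = 61, Σwᵢ·1 = 10.
Moment sums: Σwᵢ·t·v = 530, Σwᵢ·v = 72.
Normal equations: [[445, 61]; [61, 10]]·[m, c]ᵀ = [530, 72]ᵀ.
Eliminating c: 10·(row 1) − 61·(row 2) gives 729·m = 10·530 − 61·72 = 908, so m = 908/729.
Then c = (72 − 61·(908/729))/10 = -290/729.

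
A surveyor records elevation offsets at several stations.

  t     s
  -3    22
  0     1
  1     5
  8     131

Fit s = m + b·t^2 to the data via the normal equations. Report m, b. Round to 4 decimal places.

m = 2.5689, b = 2.0098

With design matrix M, MᵀM = [[4, 74]; [74, 4178]] and Mᵀs = [159, 8587]ᵀ.
Determinant 4·4178 − 74² = 11236.
m = (159·4178 − 74·8587)/11236 = 7216/2809; b = (4·8587 − 74·159)/11236 = 11291/5618.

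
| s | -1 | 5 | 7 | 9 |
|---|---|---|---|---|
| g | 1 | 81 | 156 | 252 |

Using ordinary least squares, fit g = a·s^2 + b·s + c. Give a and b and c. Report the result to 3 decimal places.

From the data, Σs^2·s^2 = 9588, Σs^2·s = 1196, Σs^2 = 156, Σs·s = 156, Σs = 20, Σ1 = 4.
For Mᵀg: Σs^2·g = 30082, Σs·g = 3764, Σg = 490.
Solving the 3×3 system (Gaussian elimination) gives a = 2119/724, b = 1247/724, c = -93/362.

a = 2.927, b = 1.722, c = -0.257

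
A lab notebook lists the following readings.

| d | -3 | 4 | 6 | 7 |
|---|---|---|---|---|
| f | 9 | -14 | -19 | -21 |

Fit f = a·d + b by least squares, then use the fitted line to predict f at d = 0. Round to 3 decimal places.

Entries of AᵀA: Σd·d = 110, Σd = 14, Σ1 = 4.
And Σd·f = -344, Σf = -45.
Eliminating b: 4·(row 1) − 14·(row 2) gives 244·a = 4·(-344) − 14·(-45) = -746, so a = -373/122.
Then b = ((-45) − 14·(-373/122))/4 = -67/122.
At d = 0: f̂ = (-373/122)·(0) + (-67/122)·(1) = -67/122.

f̂ = -0.549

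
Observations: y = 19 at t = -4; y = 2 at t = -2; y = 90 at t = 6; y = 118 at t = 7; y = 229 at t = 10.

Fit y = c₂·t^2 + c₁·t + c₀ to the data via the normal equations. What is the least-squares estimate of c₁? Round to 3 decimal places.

c₁ = 3.090

The normal system MᵀM·[c₂, c₁, c₀]ᵀ = Mᵀy is [[13969, 1487, 205]; [1487, 205, 17]; [205, 17, 5]]·[c₂, c₁, c₀]ᵀ = [32234, 3576, 458]ᵀ.
Solving the 3×3 system (Gaussian elimination) gives c₂ = 482339/243651, c₁ = 752954/243651, c₀ = -5837/81217.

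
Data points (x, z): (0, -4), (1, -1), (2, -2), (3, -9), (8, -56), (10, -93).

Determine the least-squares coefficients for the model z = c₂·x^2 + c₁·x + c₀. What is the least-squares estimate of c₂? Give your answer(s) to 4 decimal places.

Compute the Gram sums: Σx^2·x^2 = 14194, Σx^2·x = 1548, Σx^2 = 178, Σx·x = 178, Σx = 24, Σ1 = 6.
For Mᵀz: Σx^2·z = -12974, Σx·z = -1410, Σz = -165.
MᵀM·[c₂, c₁, c₀]ᵀ = Mᵀz becomes [[14194, 1548, 178]; [1548, 178, 24]; [178, 24, 6]]·[c₂, c₁, c₀]ᵀ = [-12974, -1410, -165]ᵀ.
Row-reducing yields c₂ = -53217/47996, c₁ = 51783/23998, c₀ = -155383/47996.

c₂ = -1.1088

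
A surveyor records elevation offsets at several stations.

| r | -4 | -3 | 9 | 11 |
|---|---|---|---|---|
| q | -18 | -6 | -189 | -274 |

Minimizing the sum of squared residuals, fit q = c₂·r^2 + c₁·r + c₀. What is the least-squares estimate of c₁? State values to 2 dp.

The normal equations are: 21539·c₂ + 1969·c₁ + 227·c₀ = -48805;  1969·c₂ + 227·c₁ + 13·c₀ = -4625;  227·c₂ + 13·c₁ + 4·c₀ = -487.
Solving the 3×3 system (Gaussian elimination) gives c₂ = -109981/55572, c₁ = -182137/55572, c₀ = 5623/4631.

c₁ = -3.28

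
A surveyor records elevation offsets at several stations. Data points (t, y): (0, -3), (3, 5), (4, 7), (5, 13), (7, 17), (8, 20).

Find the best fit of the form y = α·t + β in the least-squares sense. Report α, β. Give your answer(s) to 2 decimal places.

α = 2.93, β = -3.34

Compute the Gram sums: Σt·t = 163, Σt = 27, Σ1 = 6.
Right-hand side: Σt·y = 387, Σy = 59.
AᵀA·[α, β]ᵀ = Aᵀy becomes [[163, 27]; [27, 6]]·[α, β]ᵀ = [387, 59]ᵀ.
Δ = 163·6 − 27² = 249.
α = (387·6 − 27·59)/249 = 243/83; β = (163·59 − 27·387)/249 = -832/249.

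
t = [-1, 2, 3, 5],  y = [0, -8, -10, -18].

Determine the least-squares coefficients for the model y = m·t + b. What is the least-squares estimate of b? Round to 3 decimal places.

Normal-equation sums: Σt·t = 39, Σt = 9, Σ1 = 4.
Right-hand side: Σt·y = -136, Σy = -36.
So XᵀX·[m, b]ᵀ = Xᵀy: [[39, 9]; [9, 4]]·[m, b]ᵀ = [-136, -36]ᵀ.
Eliminating b: 4·(row 1) − 9·(row 2) gives 75·m = 4·(-136) − 9·(-36) = -220, so m = -44/15.
Then b = ((-36) − 9·(-44/15))/4 = -12/5.

b = -2.400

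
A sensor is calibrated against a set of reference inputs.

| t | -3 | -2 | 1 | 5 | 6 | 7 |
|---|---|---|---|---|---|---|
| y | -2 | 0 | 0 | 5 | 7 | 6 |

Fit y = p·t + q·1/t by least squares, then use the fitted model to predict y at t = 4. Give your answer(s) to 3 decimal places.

ŷ = 3.618

Entries of AᵀA: Σt·t = 124, Σt·1/t = 6, Σ1/t·1/t = 31957/22050.
Right-hand side: Σt·y = 115, Σ1/t·y = 155/42.
AᵀA·[p, q]ᵀ = Aᵀy becomes [[124, 6]; [6, 31957/22050]]·[p, q]ᵀ = [115, 155/42]ᵀ.
Eliminating q: (31957/22050)·(row 1) − 6·(row 2) gives (1584434/11025)·p = (31957/22050)·115 − 6·(155/42) = 637361/4410, so p = 3186805/3168868.
Then q = ((155/42) − 6·(3186805/3168868))/(31957/22050) = -1281000/792217.
At t = 4: ŷ = (3186805/3168868)·(4) + (-1281000/792217)·(1/4) = 2866555/792217.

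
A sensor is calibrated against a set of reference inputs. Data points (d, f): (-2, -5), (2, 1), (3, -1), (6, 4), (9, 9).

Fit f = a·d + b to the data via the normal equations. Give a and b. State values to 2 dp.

a = 1.23, b = -2.83

Compute the Gram sums: Σd·d = 134, Σd = 18, Σ1 = 5.
Moment sums: Σd·f = 114, Σf = 8.
So AᵀA·[a, b]ᵀ = Aᵀf: [[134, 18]; [18, 5]]·[a, b]ᵀ = [114, 8]ᵀ.
Eliminating b: 5·(row 1) − 18·(row 2) gives 346·a = 5·114 − 18·8 = 426, so a = 213/173.
Then b = (8 − 18·(213/173))/5 = -490/173.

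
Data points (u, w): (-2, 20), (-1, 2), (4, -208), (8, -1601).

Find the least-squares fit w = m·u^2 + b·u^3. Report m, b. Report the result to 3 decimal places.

Entries of AᵀA: Σu^2·u^2 = 4369, Σu^2·u^3 = 33759, Σu^3·u^3 = 266305.
Right-hand side: Σu^2·w = -105710, Σu^3·w = -833186.
Determinant 4369·266305 − 33759² = 23816464.
m = ((-105710)·266305 − 33759·(-833186))/23816464 = -1473461/1488529; b = (4369·(-833186) − 33759·(-105710))/23816464 = -4470359/1488529.

m = -0.990, b = -3.003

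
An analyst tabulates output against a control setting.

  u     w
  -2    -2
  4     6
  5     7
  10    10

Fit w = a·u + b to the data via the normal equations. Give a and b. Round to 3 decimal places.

a = 1.014, b = 0.942

MᵀM·[a, b]ᵀ = Mᵀw reads: 145·a + 17·b = 163;  17·a + 4·b = 21.
Determinant 145·4 − 17² = 291.
a = (163·4 − 17·21)/291 = 295/291; b = (145·21 − 17·163)/291 = 274/291.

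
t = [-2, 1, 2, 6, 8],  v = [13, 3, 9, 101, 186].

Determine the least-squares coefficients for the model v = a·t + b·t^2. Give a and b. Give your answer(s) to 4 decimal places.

a = -1.0382, b = 3.0208

The normal system MᵀM·[a, b]ᵀ = Mᵀv is [[109, 729]; [729, 5425]]·[a, b]ᵀ = [2089, 15631]ᵀ.
Determinant 109·5425 − 729² = 59884.
a = (2089·5425 − 729·15631)/59884 = -31087/29942; b = (109·15631 − 729·2089)/59884 = 90449/29942.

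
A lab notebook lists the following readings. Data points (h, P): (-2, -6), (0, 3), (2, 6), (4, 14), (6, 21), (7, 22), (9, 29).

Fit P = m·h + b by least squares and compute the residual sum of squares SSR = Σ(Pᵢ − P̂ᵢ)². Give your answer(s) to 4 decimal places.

SSR = 8.6131

Setting ∂/∂m … = 0 gives: 190·m + 26·b = 621;  26·m + 7·b = 89.
Determinant 190·7 − 26² = 654.
m = (621·7 − 26·89)/654 = 2033/654; b = (190·89 − 26·621)/654 = 382/327.
Residuals: -311/327, 599/327, -151/109, 130/327, 386/327, -607/654, -95/654; SSR = 5633/654.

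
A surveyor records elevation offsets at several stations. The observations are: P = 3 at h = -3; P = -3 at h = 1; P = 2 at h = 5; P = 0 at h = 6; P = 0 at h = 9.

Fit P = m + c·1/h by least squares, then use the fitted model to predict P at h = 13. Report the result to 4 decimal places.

Compute the Gram sums: Σ1 = 5, Σ1/h = 103/90, Σ1/h·1/h = 9649/8100.
And ΣP = 2, Σ1/h·P = -18/5.
Normal equations: [[5, 103/90]; [103/90, 9649/8100]]·[m, c]ᵀ = [2, -18/5]ᵀ.
Δ = 5·(9649/8100) − (103/90)² = 9409/2025.
m = (2·(9649/8100) − (103/90)·(-18/5))/(9409/2025) = 26335/18818; c = (5·(-18/5) − (103/90)·2)/(9409/2025) = -41085/9409.
At h = 13: P̂ = (26335/18818)·(1) + (-41085/9409)·(1/13) = 260185/244634.

P̂ = 1.0636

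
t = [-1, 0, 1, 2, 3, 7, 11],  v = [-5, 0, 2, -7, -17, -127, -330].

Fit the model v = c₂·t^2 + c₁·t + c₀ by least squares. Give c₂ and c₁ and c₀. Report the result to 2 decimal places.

Normal-equation sums: Σt^2·t^2 = 17141, Σt^2·t = 1709, Σt^2 = 185, Σt·t = 185, Σt = 23, Σ1 = 7.
For Xᵀv: Σt^2·v = -46337, Σt·v = -4577, Σv = -484.
XᵀX·[c₂, c₁, c₀]ᵀ = Xᵀv becomes [[17141, 1709, 185]; [1709, 185, 23]; [185, 23, 7]]·[c₂, c₁, c₀]ᵀ = [-46337, -4577, -484]ᵀ.
Solving the 3×3 system (Gaussian elimination) gives c₂ = -445719/149534, c₁ = 403779/149534, c₀ = 739/971.

c₂ = -2.98, c₁ = 2.70, c₀ = 0.76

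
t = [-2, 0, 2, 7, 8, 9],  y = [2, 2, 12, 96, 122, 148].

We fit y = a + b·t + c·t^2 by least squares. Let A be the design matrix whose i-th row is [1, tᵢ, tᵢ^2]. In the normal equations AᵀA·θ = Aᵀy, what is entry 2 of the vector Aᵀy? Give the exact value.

Entry 2 ↔ basis t, so (Aᵀy)_{2} = Σᵢ (t)·yᵢ = (-2)·(2) + (0)·(2) + (2)·(12) + (7)·(96) + (8)·(122) + (9)·(148) = 3000.

3000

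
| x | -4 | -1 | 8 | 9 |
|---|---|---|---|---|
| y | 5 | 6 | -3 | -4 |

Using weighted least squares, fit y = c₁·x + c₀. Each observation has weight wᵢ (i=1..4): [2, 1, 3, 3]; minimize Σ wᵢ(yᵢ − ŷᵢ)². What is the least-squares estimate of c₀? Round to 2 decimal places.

c₀ = 2.92

With design matrix A, AᵀWA = [[468, 42]; [42, 9]] and AᵀWy = [-226, -5]ᵀ.
Δ = 468·9 − 42² = 2448.
c₁ = ((-226)·9 − 42·(-5))/2448 = -38/51; c₀ = (468·(-5) − 42·(-226))/2448 = 149/51.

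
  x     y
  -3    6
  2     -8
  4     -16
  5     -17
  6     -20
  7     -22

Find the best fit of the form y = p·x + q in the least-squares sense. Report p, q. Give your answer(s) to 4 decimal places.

p = -2.8626, q = -2.8142

With design matrix M, MᵀM = [[139, 21]; [21, 6]] and Mᵀy = [-457, -77]ᵀ.
Δ = 139·6 − 21² = 393.
p = ((-457)·6 − 21·(-77))/393 = -375/131; q = (139·(-77) − 21·(-457))/393 = -1106/393.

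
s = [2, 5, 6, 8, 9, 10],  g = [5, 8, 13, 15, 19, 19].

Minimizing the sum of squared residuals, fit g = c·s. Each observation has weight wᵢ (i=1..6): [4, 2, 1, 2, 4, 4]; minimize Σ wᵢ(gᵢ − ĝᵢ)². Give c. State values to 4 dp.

c = 1.9727

The normal system AᵀWA·[c]ᵀ = AᵀWg is [[954]]·[c]ᵀ = [1882]ᵀ.
c = 1882/954 = 1.97275.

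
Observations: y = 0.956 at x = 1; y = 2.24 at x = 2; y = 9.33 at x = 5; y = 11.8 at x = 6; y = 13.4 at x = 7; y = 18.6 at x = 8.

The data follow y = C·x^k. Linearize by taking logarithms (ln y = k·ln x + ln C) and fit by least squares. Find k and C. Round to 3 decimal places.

k = 1.423, C = 0.909

With ln yᵢ as the transformed response and ln xᵢ as the regressor:
Σln x = 8.1197, Σ(ln x)² = 14.3918, Σln y = 10.9812, Σln x·ln y = 19.7042.
Equations: 14.3918·k + 8.1197·ln C = 19.7042;  8.1197·k + 6·ln C = 10.9812.
Solving (det = 20.4213): k = 1.42307, ln C = -0.09561, so C = exp(-0.09561) = 0.90882.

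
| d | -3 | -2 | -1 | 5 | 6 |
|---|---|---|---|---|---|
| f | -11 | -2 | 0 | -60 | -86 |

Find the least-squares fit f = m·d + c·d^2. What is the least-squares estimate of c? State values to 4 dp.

Compute the Gram sums: Σd·d = 75, Σd·d^2 = 305, Σd^2·d^2 = 2019.
And Σd·f = -779, Σd^2·f = -4703.
Δ = 75·2019 − 305² = 58400.
m = ((-779)·2019 − 305·(-4703))/58400 = -69193/29200; c = (75·(-4703) − 305·(-779))/58400 = -11513/5840.

c = -1.9714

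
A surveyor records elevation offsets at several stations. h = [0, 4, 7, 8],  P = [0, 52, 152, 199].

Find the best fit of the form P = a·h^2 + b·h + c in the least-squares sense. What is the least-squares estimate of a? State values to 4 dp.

Setting ∂/∂a … = 0 gives: 6753·a + 919·b + 129·c = 21016;  919·a + 129·b + 19·c = 2864;  129·a + 19·b + 4·c = 403.
(Σh^2·h^2 = 6753, Σh^2·h = 919, Σh^2 = 129, Σh·h = 129, Σh = 19, Σ1 = 4, Σh^2·P = 21016, Σh·P = 2864, ΣP = 403.)
Solving the 3×3 system (Gaussian elimination) gives a = 3977/1336, b = 6569/6680, c = 129/1670.

a = 2.9768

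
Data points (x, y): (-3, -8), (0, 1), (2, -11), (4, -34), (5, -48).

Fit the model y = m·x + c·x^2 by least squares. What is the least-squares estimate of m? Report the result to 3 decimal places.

m = -2.073

From the data, Σx·x = 54, Σx·x^2 = 170, Σx^2·x^2 = 978.
And Σx·y = -374, Σx^2·y = -1860.
Normal equations: [[54, 170]; [170, 978]]·[m, c]ᵀ = [-374, -1860]ᵀ.
Δ = 54·978 − 170² = 23912.
m = ((-374)·978 − 170·(-1860))/23912 = -12393/5978; c = (54·(-1860) − 170·(-374))/23912 = -9215/5978.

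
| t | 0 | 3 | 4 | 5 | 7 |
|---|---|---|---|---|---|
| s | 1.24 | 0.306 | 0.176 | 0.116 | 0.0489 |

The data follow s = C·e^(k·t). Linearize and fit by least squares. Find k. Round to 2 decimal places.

Let Y = ln s. Fitting Y = k·t + ln C by least squares:
AᵀA = [[99.0000, 19.0000]; [19.0000, 5]], rhs = [-42.3983, -7.8785]ᵀ  (here Σt = 19.0000, Σ(t)² = 99.0000, Σln s = -7.8785, Σt·ln s = -42.3983).
Δ = 99.0000·5 − (19.0000)² = 134.0000; k = (-42.3983·5 − 19.0000·-7.8785)/134.0000 = -0.46493, ln C = (99.0000·-7.8785 − 19.0000·-42.3983)/134.0000 = 0.19103.

k = -0.46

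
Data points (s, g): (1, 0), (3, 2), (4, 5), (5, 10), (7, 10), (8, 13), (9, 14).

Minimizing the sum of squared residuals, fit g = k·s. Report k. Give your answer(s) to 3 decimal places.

With design matrix M, MᵀM = [[245]] and Mᵀg = [376]ᵀ.
Hence k = 376 / 245 ≈ 1.53469.

k = 1.535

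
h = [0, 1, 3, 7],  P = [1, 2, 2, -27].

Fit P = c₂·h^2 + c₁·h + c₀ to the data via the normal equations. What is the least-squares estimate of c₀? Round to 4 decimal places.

c₀ = 0.4581

Setting ∂/∂c₂ … = 0 gives: 2483·c₂ + 371·c₁ + 59·c₀ = -1303;  371·c₂ + 59·c₁ + 11·c₀ = -181;  59·c₂ + 11·c₁ + 4·c₀ = -22.
Solving the 3×3 system (Gaussian elimination) gives c₂ = -397/372, c₁ = 6617/1860, c₀ = 71/155.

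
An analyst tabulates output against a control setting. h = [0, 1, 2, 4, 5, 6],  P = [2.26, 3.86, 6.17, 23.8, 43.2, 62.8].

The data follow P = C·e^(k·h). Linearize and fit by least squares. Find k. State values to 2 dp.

k = 0.58

Let Y = ln P. Fitting Y = k·h + ln C by least squares:
Σh = 18.0000, Σ(h)² = 82.0000, Σln P = 15.0612, Σh·ln P = 61.3377.
Normal system: [[82.0000, 18.0000]; [18.0000, 6]]·[k, ln C]ᵀ = [61.3377, 15.0612]ᵀ.
Solving (det = 168.0000): k = 0.57693, ln C = 0.77941.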